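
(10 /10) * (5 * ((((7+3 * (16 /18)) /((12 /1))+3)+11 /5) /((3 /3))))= 1081 /36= 30.03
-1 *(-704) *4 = 2816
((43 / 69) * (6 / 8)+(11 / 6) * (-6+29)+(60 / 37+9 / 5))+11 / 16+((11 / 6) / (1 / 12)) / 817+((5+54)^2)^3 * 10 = 70384159406949403739 / 166864080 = 421805336456.77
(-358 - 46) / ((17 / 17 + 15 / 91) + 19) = -36764 / 1835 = -20.03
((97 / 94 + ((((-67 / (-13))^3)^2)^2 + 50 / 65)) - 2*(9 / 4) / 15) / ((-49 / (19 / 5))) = -36535840065343810924484823 / 1341387250926843575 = -27237354.49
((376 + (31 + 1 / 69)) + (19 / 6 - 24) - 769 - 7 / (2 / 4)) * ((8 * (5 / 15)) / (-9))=219044 / 1863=117.58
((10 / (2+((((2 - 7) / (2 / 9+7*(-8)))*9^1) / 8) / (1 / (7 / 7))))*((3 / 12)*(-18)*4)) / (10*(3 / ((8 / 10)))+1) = -1445760 / 649649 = -2.23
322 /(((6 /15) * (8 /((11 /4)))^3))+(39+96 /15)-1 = 12631771 /163840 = 77.10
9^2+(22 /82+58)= 5710 /41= 139.27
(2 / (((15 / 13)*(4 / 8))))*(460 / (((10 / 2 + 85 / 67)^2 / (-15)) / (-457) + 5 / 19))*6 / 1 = 372941379616 / 10480805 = 35583.28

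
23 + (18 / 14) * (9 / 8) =24.45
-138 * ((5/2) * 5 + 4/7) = -1803.86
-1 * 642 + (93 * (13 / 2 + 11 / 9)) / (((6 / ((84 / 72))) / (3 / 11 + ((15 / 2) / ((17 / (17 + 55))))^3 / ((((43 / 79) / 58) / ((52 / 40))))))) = 103734987305903441 / 167317128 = 619990245.74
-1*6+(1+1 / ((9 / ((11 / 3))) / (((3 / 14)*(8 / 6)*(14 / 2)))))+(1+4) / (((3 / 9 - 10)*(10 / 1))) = -6635 / 1566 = -4.24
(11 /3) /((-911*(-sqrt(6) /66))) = 121*sqrt(6) /2733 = 0.11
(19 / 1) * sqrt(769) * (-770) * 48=-702240 * sqrt(769)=-19473711.58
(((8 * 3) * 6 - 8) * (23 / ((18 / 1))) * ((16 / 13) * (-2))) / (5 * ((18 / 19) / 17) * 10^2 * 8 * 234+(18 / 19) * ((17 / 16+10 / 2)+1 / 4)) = -129324032 / 15771536001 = -0.01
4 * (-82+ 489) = 1628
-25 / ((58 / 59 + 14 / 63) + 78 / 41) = -544275 / 67658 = -8.04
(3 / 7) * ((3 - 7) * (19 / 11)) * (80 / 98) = -9120 / 3773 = -2.42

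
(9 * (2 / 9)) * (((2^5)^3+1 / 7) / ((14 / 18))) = 84260.94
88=88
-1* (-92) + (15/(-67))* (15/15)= 91.78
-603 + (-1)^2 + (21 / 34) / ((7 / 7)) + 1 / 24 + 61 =-220459 / 408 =-540.34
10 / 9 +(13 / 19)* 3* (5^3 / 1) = 44065 / 171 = 257.69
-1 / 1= -1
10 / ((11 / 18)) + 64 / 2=532 / 11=48.36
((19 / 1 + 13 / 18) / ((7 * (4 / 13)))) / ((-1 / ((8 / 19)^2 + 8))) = -189215 / 2527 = -74.88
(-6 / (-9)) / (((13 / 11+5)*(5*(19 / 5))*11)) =1 / 1938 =0.00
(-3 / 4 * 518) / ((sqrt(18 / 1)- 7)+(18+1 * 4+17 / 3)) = -10323 / 526+2997 * sqrt(2) / 1052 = -15.60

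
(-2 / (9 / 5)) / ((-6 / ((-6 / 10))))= -1 / 9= -0.11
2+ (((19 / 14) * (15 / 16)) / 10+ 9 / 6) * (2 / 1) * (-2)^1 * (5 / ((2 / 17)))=-274.63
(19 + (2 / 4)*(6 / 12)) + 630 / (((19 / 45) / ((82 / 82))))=114863 / 76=1511.36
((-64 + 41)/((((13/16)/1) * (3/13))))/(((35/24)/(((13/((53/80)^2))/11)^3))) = -339107800678400000/206505352638893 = -1642.13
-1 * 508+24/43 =-21820/43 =-507.44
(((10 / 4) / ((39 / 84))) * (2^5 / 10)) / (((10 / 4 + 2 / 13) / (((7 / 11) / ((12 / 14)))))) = 10976 / 2277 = 4.82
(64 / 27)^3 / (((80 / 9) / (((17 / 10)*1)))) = 139264 / 54675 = 2.55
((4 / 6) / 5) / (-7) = -2 / 105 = -0.02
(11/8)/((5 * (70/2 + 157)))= 11/7680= 0.00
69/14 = 4.93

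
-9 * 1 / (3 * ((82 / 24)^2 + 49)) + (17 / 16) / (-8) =-203825 / 1118336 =-0.18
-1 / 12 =-0.08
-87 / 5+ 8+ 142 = 663 / 5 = 132.60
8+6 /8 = 35 /4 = 8.75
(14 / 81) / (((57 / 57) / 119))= 1666 / 81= 20.57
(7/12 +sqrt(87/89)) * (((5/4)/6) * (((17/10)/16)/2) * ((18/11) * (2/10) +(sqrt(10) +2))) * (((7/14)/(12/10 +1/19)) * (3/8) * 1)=19 * (128 +55 * sqrt(10)) * (623 +12 * sqrt(7743))/673677312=0.01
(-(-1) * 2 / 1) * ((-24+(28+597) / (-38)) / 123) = -1537 / 2337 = -0.66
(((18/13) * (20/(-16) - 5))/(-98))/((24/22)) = 825/10192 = 0.08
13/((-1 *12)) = -13/12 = -1.08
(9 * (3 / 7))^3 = 57.38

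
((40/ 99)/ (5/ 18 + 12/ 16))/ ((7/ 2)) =320/ 2849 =0.11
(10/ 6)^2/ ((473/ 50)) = 1250/ 4257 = 0.29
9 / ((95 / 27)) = 243 / 95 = 2.56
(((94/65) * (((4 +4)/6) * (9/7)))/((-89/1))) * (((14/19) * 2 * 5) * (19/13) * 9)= -40608/15041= -2.70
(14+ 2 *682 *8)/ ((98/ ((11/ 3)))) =20031/ 49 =408.80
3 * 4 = 12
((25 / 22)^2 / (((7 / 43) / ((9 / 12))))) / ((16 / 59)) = 4756875 / 216832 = 21.94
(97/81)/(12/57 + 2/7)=12901/5346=2.41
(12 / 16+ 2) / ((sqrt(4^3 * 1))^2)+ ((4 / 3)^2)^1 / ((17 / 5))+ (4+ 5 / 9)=66865 / 13056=5.12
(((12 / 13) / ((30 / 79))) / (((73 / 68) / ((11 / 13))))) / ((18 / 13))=59092 / 42705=1.38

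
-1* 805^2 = -648025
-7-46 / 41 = -333 / 41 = -8.12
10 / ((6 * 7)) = 5 / 21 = 0.24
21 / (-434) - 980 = -60763 / 62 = -980.05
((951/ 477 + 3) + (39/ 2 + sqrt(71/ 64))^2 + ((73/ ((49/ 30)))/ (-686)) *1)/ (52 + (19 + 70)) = 13 *sqrt(71)/ 376 + 66066065183/ 24114952512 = 3.03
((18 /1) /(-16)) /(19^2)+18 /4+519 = 1511859 /2888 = 523.50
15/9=5/3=1.67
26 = 26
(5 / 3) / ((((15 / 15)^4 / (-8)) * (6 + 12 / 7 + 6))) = -35 / 36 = -0.97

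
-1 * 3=-3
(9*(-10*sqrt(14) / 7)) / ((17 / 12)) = -1080*sqrt(14) / 119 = -33.96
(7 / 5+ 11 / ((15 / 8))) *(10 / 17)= 218 / 51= 4.27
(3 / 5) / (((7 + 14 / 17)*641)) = 51 / 426265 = 0.00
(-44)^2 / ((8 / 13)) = 3146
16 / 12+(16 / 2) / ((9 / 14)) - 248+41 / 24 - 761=-71533 / 72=-993.51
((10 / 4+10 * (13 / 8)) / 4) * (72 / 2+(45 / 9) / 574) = 1550175 / 9184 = 168.79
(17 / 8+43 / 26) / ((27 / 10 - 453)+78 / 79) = -51745 / 6152588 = -0.01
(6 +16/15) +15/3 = 12.07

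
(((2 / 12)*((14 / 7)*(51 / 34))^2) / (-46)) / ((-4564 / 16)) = 3 / 26243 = 0.00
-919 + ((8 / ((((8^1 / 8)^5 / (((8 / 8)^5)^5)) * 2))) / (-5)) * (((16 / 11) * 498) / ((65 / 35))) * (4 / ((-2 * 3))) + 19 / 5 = -505632 / 715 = -707.18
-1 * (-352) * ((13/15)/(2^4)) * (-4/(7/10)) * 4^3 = -146432/21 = -6972.95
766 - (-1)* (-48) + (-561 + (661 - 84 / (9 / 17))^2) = 2272462 / 9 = 252495.78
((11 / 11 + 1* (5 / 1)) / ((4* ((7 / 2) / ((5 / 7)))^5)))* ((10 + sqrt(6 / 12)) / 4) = 18750* sqrt(2) / 282475249 + 375000 / 282475249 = 0.00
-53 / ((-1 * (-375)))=-53 / 375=-0.14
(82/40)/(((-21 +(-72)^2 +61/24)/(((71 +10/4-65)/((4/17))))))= 35547/2479460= 0.01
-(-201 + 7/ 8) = 1601/ 8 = 200.12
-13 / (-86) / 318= 13 / 27348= 0.00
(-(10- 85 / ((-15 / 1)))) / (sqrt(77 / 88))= -94 * sqrt(14) / 21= -16.75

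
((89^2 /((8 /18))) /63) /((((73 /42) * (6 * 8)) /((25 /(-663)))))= -198025 /1548768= -0.13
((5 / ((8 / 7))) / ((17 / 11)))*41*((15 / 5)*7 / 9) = 110495 / 408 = 270.82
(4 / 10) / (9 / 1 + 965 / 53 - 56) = -53 / 3815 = -0.01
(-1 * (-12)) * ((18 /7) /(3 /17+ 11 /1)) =1836 /665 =2.76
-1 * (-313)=313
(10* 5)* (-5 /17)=-250 /17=-14.71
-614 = -614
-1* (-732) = 732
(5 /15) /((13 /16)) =16 /39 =0.41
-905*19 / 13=-1322.69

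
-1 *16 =-16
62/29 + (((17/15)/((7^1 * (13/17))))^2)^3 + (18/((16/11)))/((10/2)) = 6922601543460424926427/1500665482174847625000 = 4.61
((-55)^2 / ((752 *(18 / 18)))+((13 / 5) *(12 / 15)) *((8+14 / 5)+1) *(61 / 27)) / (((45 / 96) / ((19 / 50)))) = 2867948749 / 59484375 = 48.21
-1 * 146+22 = -124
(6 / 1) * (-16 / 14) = -48 / 7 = -6.86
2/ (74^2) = 1/ 2738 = 0.00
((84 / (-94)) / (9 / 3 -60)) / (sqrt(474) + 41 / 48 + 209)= 6769056 / 89633297069 -32256* sqrt(474) / 89633297069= 0.00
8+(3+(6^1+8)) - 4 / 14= 173 / 7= 24.71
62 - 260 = -198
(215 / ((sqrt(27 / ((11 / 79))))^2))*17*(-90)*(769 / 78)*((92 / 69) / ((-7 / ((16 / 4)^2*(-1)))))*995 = -9844178168000 / 194103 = -50716259.76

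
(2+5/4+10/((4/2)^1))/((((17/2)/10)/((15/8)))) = 2475/136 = 18.20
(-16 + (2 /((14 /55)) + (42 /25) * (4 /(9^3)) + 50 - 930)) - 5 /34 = -1284320647 /1445850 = -888.28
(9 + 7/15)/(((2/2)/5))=142/3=47.33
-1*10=-10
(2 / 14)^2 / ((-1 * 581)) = -1 / 28469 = -0.00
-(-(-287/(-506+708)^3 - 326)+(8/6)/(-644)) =-1297824975077/3981083064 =-326.00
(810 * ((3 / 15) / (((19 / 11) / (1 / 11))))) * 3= 25.58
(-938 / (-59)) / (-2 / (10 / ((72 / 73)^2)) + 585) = 24993010 / 919346319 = 0.03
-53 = -53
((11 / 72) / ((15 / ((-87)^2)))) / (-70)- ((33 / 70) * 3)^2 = -182369 / 58800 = -3.10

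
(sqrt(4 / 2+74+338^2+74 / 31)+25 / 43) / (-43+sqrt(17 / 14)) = -8.08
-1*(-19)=19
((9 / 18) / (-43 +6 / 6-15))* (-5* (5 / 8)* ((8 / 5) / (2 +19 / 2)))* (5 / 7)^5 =15625 / 22033977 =0.00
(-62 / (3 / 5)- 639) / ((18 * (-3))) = 2227 / 162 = 13.75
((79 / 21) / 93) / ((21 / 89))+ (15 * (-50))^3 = -17302359367969 / 41013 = -421874999.83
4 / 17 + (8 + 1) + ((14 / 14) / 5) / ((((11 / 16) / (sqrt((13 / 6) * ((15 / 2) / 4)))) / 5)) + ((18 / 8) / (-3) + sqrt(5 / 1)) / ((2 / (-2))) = -sqrt(5) + 4 * sqrt(65) / 11 + 679 / 68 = 10.68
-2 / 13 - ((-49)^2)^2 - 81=-5764882.15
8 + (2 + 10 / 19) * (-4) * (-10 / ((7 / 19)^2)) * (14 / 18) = 12328 / 21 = 587.05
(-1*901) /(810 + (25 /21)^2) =-397341 /357835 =-1.11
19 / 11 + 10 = 129 / 11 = 11.73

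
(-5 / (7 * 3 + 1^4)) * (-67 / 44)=335 / 968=0.35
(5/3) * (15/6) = 25/6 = 4.17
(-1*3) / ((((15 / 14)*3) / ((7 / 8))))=-0.82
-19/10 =-1.90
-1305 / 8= -163.12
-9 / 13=-0.69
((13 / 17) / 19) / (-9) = -13 / 2907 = -0.00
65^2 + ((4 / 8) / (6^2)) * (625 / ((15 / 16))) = 114325 / 27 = 4234.26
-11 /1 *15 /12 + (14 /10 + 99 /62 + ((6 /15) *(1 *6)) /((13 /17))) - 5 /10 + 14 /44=-138249 /17732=-7.80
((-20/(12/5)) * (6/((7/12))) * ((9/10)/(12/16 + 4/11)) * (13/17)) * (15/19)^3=-1042470000/39994829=-26.07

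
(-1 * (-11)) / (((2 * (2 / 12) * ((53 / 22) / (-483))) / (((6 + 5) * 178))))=-686588364 / 53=-12954497.43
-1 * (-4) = 4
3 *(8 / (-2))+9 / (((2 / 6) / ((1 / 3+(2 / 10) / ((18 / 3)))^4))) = -345359 / 30000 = -11.51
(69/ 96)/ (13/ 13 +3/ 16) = 23/ 38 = 0.61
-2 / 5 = -0.40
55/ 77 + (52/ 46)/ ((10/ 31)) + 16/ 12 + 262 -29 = 576103/ 2415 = 238.55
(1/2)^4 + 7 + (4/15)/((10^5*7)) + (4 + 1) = 63328127/5250000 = 12.06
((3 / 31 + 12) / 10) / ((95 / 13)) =195 / 1178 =0.17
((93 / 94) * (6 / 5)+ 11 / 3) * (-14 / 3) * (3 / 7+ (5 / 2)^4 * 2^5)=-59905532 / 2115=-28324.13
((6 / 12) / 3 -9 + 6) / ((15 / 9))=-17 / 10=-1.70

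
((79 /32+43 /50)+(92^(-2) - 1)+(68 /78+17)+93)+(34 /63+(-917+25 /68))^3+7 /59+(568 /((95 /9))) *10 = -11649596662399289481111086963 /15152804920264939200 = -768807935.14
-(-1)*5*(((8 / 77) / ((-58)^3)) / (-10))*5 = 5 / 3755906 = 0.00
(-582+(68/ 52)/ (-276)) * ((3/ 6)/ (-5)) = 58.20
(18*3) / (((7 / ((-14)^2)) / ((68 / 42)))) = 2448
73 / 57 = 1.28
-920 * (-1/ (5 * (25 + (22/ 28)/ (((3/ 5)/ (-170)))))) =-1932/ 2075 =-0.93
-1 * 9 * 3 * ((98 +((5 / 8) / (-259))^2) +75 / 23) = -269968304997 / 98743232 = -2734.04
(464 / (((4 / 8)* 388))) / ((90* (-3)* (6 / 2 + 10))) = -116 / 170235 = -0.00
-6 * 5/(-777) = 10/259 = 0.04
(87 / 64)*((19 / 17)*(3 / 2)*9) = 44631 / 2176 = 20.51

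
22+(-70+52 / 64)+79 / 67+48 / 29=-1378853 / 31088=-44.35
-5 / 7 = -0.71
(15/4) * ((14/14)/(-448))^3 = -15/359661568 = -0.00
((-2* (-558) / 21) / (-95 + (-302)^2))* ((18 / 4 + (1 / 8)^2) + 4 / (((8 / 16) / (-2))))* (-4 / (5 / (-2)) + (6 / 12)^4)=-8379 / 752384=-0.01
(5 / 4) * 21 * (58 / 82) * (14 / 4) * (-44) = -234465 / 82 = -2859.33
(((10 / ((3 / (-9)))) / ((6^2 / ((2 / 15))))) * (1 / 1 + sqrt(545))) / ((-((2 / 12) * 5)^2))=4 / 25 + 4 * sqrt(545) / 25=3.90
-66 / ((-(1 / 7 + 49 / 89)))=95.18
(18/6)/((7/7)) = 3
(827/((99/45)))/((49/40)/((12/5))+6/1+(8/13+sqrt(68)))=-45892148640/295073053+12880558080*sqrt(17)/295073053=24.45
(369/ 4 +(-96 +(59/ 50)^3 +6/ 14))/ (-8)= 1468597/ 7000000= 0.21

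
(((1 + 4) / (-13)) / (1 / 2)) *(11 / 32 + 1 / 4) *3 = -285 / 208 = -1.37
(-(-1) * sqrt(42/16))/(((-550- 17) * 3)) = -sqrt(42)/6804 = -0.00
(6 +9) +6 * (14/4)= 36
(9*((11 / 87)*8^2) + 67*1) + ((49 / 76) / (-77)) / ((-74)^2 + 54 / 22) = 2653121591 / 18974236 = 139.83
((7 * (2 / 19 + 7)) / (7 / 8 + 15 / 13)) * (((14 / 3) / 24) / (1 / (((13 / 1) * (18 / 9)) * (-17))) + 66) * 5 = -9800700 / 4009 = -2444.67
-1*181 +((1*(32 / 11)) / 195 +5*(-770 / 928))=-184259957 / 995280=-185.13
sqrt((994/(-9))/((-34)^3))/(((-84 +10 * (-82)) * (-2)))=sqrt(8449)/3135072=0.00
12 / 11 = 1.09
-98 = -98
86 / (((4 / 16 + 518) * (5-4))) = 344 / 2073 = 0.17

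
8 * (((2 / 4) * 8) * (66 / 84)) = 176 / 7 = 25.14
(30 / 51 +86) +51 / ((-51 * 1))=1455 / 17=85.59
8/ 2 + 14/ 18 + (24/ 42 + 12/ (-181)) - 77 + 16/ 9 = -797518/ 11403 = -69.94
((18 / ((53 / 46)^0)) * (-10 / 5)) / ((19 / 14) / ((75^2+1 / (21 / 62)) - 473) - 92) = 7794288 / 19918679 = 0.39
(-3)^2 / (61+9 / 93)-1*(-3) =5961 / 1894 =3.15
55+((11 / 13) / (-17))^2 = 55.00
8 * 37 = 296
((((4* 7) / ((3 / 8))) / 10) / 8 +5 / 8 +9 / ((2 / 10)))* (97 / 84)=541939 / 10080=53.76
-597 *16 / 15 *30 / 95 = -19104 / 95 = -201.09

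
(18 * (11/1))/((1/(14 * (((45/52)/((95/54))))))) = 336798/247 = 1363.55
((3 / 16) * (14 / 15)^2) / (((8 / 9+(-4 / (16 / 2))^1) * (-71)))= -21 / 3550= -0.01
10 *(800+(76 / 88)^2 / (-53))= 102606195 / 12826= 7999.86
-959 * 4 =-3836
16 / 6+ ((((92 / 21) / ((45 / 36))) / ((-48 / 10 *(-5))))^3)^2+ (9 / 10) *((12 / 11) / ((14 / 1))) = 2.74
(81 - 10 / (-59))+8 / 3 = 14839 / 177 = 83.84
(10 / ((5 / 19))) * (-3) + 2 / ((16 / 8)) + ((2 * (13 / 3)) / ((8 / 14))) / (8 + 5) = -671 / 6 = -111.83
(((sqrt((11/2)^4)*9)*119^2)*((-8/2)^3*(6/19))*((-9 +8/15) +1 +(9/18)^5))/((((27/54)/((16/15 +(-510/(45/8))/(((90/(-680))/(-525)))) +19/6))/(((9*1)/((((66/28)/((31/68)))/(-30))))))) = 2067270137706764529/95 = 21760738291650152.94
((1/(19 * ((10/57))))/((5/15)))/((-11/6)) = -27/55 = -0.49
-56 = -56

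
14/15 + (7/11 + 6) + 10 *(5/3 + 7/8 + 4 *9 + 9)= 106257/220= 482.99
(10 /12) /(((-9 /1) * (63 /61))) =-305 /3402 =-0.09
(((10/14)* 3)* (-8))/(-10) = 12/7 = 1.71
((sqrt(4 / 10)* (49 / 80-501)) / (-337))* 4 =40031* sqrt(10) / 33700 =3.76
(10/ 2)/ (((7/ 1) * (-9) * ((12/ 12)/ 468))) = -37.14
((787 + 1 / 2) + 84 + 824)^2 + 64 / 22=126487819 / 44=2874723.16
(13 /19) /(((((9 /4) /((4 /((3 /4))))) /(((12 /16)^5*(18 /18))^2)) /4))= 28431 /77824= 0.37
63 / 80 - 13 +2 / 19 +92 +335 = 630637 / 1520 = 414.89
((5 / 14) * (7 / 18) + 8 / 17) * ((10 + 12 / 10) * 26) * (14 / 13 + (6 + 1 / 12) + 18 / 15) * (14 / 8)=119184317 / 45900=2596.61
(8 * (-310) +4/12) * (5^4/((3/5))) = -2582986.11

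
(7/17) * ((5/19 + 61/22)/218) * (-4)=-8883/387277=-0.02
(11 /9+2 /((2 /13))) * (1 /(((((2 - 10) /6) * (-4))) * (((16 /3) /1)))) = 0.50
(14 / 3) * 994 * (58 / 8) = 100891 / 3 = 33630.33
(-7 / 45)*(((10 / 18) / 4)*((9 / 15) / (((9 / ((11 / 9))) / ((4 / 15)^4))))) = -4928 / 553584375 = -0.00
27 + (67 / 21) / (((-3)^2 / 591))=14900 / 63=236.51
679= 679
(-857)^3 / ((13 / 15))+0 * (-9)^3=-9441341895 / 13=-726257068.85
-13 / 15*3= -13 / 5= -2.60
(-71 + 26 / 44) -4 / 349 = -540689 / 7678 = -70.42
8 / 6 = 4 / 3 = 1.33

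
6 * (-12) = -72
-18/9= -2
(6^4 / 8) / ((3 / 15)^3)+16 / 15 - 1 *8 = 303646 / 15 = 20243.07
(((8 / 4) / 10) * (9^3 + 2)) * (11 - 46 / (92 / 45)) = -16813 / 10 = -1681.30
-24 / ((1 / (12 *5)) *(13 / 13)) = -1440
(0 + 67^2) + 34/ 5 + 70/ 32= 359839/ 80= 4497.99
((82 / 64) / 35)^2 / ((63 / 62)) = 52111 / 39513600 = 0.00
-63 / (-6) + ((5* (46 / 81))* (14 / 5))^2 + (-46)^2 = 28733405 / 13122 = 2189.71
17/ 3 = 5.67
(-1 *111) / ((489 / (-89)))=3293 / 163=20.20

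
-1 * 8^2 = -64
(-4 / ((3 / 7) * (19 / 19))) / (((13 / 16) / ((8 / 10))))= -1792 / 195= -9.19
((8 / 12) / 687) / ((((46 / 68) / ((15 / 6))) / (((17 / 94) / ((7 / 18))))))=2890 / 1732843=0.00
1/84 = 0.01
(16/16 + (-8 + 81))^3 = 405224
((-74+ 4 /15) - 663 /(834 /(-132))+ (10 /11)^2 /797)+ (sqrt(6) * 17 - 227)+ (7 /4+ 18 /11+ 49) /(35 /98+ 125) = -9192715489907 /47050647930+ 17 * sqrt(6) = -153.74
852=852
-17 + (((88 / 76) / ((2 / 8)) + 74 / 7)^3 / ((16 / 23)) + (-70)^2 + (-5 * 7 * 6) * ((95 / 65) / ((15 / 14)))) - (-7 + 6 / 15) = 2952716476741 / 305842810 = 9654.36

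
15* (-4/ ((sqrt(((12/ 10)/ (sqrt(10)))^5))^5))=-10924100.19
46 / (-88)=-23 / 44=-0.52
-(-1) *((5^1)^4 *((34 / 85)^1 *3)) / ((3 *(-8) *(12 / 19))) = -2375 / 48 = -49.48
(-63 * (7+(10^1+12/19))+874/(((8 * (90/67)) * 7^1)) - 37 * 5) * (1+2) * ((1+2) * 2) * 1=-61486099/2660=-23115.07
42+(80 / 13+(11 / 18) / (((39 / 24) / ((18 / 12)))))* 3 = 808 / 13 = 62.15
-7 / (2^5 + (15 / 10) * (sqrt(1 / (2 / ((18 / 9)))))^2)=-14 / 67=-0.21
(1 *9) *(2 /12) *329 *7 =6909 /2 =3454.50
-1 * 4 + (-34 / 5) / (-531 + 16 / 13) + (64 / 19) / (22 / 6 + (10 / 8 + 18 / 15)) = -825148554 / 240115255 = -3.44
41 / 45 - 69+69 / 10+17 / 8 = -21263 / 360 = -59.06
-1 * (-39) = 39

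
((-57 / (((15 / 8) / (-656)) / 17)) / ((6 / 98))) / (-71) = -83060096 / 1065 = -77990.70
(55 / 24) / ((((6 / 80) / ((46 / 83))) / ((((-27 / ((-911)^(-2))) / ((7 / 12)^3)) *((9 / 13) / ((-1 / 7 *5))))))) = 97963609265280 / 52871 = 1852879825.71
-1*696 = -696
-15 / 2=-7.50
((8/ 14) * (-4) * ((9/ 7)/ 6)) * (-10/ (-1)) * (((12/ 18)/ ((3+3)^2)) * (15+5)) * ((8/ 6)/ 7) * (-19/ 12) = 15200/ 27783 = 0.55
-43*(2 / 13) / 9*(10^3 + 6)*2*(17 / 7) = -2941544 / 819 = -3591.63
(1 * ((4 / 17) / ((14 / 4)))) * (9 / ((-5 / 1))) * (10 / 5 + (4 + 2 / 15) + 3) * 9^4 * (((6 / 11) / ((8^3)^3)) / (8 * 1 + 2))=-8089713 / 2745171968000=-0.00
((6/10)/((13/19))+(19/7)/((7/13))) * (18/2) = 169632/3185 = 53.26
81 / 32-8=-175 / 32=-5.47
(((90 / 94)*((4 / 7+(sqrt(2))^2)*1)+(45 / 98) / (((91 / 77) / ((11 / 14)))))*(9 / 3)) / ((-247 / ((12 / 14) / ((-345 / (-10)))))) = -6959385 / 8334089491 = -0.00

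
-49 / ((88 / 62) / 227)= -344813 / 44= -7836.66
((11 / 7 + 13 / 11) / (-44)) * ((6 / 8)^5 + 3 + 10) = -718415 / 867328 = -0.83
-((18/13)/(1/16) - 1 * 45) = 297/13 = 22.85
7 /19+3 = 64 /19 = 3.37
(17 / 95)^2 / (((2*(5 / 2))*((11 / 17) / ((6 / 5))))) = 29478 / 2481875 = 0.01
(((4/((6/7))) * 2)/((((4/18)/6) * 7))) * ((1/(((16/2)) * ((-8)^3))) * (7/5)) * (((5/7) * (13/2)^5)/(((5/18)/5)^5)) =-197320323213/1024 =-192695628.14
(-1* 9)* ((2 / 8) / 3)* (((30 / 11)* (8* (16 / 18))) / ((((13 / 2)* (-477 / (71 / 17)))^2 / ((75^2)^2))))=-1260250000000 / 1509138059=-835.08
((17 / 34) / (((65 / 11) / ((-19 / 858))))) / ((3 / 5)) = -19 / 6084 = -0.00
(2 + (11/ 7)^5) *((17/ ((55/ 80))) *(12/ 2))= 317693280/ 184877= 1718.40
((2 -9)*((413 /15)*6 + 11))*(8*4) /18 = -98672 /45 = -2192.71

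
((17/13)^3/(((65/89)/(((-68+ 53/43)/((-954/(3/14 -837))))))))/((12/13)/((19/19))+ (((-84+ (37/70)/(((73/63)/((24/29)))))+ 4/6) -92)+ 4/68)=176425265994257115/171167357953510828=1.03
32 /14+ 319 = 2249 /7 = 321.29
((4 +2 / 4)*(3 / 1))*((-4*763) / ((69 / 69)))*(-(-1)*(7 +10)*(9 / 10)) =-3151953 / 5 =-630390.60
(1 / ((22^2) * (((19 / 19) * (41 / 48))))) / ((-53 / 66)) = -0.00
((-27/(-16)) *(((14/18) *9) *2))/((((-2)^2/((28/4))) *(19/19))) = 1323/32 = 41.34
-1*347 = -347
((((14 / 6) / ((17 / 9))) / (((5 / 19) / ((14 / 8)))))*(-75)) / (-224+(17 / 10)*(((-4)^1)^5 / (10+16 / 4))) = 488775 / 276352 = 1.77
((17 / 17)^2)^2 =1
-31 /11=-2.82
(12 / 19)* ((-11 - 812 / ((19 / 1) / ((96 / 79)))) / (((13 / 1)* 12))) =-94463 / 370747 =-0.25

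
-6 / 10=-3 / 5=-0.60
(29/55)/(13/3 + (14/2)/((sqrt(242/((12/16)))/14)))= -24882/119645 + 12789 * sqrt(6)/119645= 0.05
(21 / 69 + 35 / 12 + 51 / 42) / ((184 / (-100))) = -2.41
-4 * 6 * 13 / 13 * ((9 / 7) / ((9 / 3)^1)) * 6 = -432 / 7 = -61.71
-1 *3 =-3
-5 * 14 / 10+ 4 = -3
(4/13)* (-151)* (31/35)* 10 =-411.52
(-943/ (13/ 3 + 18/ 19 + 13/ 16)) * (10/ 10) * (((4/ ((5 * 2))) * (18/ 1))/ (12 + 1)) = -30960576/ 361205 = -85.71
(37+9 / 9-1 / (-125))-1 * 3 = 4376 / 125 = 35.01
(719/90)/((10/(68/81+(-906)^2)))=11951179174/18225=655757.43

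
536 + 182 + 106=824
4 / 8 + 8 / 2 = 9 / 2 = 4.50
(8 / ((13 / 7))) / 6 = 28 / 39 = 0.72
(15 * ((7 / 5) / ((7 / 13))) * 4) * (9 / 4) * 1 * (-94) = -32994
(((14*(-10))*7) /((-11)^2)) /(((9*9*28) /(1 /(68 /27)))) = -35 /24684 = -0.00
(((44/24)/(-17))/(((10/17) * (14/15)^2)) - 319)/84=-250261/65856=-3.80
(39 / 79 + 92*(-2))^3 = -3046733141473 / 493039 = -6179497.24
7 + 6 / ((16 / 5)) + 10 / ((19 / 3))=1589 / 152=10.45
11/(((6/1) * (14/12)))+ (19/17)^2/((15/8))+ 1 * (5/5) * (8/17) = 82181/30345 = 2.71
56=56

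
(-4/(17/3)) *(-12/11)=144/187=0.77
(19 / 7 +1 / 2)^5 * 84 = 553584375 / 19208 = 28820.51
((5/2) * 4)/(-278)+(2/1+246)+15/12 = 138563/556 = 249.21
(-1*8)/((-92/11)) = 22/23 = 0.96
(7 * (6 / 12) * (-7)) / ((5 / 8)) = -196 / 5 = -39.20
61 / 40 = 1.52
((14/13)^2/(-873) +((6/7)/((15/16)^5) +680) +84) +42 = 23445695606486/29046346875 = 807.18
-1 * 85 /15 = -17 /3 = -5.67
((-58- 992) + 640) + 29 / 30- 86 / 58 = -357149 / 870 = -410.52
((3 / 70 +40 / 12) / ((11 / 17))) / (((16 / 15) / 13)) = 156689 / 2464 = 63.59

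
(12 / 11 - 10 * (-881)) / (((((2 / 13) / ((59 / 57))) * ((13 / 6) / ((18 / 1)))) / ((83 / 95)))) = 8543286612 / 19855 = 430283.89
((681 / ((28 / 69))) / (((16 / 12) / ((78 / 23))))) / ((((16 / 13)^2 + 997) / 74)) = 1494660843 / 4724972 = 316.33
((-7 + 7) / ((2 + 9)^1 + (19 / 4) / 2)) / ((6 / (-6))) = 0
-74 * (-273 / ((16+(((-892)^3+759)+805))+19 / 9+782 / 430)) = -19545435 / 686664456188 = -0.00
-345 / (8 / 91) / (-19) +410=93715 / 152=616.55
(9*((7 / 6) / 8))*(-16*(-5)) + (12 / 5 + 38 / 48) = 12983 / 120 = 108.19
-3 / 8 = -0.38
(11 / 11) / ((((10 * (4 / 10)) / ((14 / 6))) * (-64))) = -7 / 768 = -0.01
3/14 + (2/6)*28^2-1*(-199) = 19343/42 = 460.55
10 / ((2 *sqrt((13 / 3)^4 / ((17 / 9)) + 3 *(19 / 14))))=3 *sqrt(3889634) / 16343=0.36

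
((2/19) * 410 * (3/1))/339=820/2147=0.38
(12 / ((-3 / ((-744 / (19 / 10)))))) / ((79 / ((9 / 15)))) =17856 / 1501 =11.90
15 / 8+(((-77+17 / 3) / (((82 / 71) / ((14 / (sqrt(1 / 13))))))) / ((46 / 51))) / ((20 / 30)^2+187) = 15 / 8 - 1162341 * sqrt(13) / 227263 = -16.57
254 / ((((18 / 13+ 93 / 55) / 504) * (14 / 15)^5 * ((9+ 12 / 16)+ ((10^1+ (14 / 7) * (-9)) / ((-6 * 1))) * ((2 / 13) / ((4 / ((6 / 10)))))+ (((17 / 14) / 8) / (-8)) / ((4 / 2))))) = 156465270000000 / 26014072511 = 6014.64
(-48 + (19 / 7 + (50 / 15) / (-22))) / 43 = -10496 / 9933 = -1.06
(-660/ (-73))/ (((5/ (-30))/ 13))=-51480/ 73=-705.21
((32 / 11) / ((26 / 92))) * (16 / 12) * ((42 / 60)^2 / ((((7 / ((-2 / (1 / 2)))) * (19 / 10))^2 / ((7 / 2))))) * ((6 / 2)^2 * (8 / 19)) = 7913472 / 980837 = 8.07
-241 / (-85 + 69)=241 / 16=15.06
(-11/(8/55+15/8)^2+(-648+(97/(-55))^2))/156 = -1548193133911/372952479900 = -4.15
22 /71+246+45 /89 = 1559627 /6319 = 246.82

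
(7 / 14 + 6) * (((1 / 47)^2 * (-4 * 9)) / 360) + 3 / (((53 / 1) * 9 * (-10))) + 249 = 249.00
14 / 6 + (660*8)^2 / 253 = 7603361 / 69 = 110193.64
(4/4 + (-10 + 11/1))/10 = 1/5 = 0.20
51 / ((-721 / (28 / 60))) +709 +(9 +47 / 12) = 721.88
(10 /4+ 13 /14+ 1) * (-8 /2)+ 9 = -8.71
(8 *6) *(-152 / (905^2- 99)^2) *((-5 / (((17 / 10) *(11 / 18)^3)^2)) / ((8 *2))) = 1938696768000 / 85838729654042328601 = 0.00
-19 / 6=-3.17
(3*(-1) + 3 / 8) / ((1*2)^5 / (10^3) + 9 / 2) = -2625 / 4532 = -0.58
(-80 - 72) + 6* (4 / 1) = -128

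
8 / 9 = 0.89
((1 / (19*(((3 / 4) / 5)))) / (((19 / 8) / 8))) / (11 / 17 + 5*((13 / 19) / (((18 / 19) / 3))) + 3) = 0.08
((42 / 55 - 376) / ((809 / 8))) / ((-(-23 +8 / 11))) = -165104 / 991025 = -0.17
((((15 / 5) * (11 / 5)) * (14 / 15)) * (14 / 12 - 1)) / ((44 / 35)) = 49 / 60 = 0.82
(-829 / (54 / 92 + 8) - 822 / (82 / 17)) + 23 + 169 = -1213919 / 16195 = -74.96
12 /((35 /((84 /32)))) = 9 /10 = 0.90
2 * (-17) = -34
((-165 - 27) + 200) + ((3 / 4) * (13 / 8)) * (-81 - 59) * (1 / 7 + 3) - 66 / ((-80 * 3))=-21119 / 40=-527.98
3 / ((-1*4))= -0.75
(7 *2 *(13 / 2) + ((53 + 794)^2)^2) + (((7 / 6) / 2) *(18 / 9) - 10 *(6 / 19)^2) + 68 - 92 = 1114787508472135 / 2166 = 514675673348.17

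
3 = 3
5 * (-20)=-100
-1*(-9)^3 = 729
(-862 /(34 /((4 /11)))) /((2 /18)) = -15516 /187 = -82.97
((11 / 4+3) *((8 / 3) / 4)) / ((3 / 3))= 23 / 6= 3.83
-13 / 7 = -1.86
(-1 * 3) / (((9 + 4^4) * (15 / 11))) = -11 / 1325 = -0.01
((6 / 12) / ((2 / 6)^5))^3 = 14348907 / 8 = 1793613.38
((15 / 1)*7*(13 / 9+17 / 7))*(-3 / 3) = -1220 / 3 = -406.67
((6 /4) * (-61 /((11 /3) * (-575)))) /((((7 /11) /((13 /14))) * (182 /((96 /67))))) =0.00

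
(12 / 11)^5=248832 / 161051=1.55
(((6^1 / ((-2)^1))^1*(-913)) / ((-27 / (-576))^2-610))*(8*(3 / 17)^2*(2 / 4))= -36716544 / 65643749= -0.56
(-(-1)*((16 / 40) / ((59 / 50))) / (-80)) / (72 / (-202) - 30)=101 / 723576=0.00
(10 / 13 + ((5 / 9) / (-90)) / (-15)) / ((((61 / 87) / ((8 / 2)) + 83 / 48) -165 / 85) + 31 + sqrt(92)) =14052077438296 / 511076351815029 -1512768086272*sqrt(23) / 851793919691715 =0.02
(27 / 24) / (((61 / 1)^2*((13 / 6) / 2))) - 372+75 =-28733535 / 96746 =-297.00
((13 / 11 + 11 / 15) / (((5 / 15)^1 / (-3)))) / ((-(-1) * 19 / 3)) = -2844 / 1045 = -2.72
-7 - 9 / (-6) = -11 / 2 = -5.50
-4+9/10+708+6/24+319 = 20483/20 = 1024.15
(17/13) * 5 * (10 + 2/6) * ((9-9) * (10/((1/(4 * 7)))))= 0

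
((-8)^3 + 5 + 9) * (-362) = 180276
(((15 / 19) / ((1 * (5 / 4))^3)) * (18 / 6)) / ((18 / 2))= 64 / 475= 0.13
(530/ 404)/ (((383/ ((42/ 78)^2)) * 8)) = 12985/ 104598832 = 0.00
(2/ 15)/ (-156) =-1/ 1170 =-0.00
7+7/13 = 98/13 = 7.54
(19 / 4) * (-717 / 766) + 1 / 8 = -1655 / 383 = -4.32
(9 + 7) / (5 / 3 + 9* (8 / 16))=96 / 37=2.59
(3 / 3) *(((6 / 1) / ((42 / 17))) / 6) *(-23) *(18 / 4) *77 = -12903 / 4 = -3225.75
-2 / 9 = -0.22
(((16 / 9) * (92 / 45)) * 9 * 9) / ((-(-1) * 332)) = 368 / 415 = 0.89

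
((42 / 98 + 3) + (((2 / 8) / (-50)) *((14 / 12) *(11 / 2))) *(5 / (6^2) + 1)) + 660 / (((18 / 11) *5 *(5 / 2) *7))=4839341 / 604800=8.00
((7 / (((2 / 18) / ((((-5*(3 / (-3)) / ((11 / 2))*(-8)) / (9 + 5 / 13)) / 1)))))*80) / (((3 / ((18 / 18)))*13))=-67200 / 671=-100.15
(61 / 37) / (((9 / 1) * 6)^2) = 61 / 107892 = 0.00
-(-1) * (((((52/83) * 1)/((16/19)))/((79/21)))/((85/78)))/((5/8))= 809172/2786725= 0.29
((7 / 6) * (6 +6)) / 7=2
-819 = -819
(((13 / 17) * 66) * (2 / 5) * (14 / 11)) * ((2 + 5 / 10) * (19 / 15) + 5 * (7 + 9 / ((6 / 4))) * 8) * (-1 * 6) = -6855576 / 85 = -80653.84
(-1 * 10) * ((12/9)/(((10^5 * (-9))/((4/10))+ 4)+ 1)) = 8/1349997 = 0.00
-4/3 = -1.33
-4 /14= -2 /7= -0.29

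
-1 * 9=-9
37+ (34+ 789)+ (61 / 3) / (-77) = 198599 / 231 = 859.74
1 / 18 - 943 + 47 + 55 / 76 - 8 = -617803 / 684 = -903.22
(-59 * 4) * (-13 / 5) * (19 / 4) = 14573 / 5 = 2914.60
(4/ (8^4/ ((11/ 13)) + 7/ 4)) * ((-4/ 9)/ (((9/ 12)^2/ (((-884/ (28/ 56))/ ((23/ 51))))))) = 338550784/ 132315849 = 2.56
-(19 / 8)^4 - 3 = -142609 / 4096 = -34.82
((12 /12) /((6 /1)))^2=1 /36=0.03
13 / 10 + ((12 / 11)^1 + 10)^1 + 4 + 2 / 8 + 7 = 5201 / 220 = 23.64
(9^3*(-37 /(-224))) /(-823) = -26973 /184352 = -0.15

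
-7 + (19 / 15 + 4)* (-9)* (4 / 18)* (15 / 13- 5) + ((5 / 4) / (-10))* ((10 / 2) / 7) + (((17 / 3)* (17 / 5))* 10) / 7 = 133109 / 2184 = 60.95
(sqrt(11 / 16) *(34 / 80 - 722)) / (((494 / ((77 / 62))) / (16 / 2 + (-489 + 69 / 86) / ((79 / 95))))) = 871.01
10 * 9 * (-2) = -180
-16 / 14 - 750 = -5258 / 7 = -751.14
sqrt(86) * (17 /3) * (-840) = -4760 * sqrt(86) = -44142.42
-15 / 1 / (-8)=15 / 8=1.88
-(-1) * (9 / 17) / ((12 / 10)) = 15 / 34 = 0.44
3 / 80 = 0.04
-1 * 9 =-9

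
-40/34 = -20/17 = -1.18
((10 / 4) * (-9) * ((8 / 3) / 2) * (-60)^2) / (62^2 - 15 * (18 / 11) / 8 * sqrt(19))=-803734272000 / 28606640221 - 641520000 * sqrt(19) / 28606640221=-28.19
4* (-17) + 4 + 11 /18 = -1141 /18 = -63.39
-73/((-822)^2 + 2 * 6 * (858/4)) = -0.00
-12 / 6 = -2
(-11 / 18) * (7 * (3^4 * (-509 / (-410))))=-352737 / 820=-430.17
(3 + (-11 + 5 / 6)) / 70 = -0.10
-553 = -553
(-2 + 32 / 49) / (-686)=33 / 16807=0.00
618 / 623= 0.99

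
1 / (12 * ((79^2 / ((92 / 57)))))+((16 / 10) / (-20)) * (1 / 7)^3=-1937197 / 9151334325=-0.00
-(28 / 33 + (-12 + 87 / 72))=875 / 88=9.94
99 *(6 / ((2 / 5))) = 1485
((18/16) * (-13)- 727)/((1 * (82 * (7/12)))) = -17799/1148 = -15.50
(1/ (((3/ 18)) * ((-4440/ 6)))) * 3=-9/ 370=-0.02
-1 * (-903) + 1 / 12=903.08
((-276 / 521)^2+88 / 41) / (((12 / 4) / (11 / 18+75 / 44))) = 6192048002 / 3305337057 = 1.87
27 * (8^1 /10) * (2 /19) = 216 /95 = 2.27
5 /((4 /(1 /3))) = 5 /12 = 0.42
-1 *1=-1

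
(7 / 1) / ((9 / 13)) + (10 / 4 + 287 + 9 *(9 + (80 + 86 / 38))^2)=489041345 / 6498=75260.29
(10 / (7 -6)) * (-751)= -7510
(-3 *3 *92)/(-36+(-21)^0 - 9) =207/11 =18.82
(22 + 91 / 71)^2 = 2732409 / 5041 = 542.04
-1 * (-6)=6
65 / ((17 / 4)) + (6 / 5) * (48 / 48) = 1402 / 85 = 16.49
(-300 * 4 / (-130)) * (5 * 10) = 6000 / 13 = 461.54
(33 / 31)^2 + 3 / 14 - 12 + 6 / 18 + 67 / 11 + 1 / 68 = -63605495 / 15095388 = -4.21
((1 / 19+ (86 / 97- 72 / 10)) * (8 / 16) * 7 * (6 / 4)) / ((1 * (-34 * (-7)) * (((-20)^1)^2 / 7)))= -1211553 / 501296000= -0.00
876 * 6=5256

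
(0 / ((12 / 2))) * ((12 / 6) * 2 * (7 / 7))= 0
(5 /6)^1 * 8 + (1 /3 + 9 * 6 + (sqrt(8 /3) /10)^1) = sqrt(6) /15 + 61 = 61.16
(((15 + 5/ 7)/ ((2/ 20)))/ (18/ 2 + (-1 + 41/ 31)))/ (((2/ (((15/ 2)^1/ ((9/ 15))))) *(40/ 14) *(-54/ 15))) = -10.24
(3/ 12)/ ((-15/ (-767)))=767/ 60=12.78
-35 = -35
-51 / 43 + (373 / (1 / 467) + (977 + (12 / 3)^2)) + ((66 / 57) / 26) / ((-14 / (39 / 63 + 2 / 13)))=7111276801471 / 40593462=175182.81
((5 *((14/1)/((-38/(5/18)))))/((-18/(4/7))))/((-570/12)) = -10/29241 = -0.00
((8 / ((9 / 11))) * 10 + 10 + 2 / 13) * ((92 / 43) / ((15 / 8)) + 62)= 514287928 / 75465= 6814.92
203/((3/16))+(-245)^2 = 183323/3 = 61107.67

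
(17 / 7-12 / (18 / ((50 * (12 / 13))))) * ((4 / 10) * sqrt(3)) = -5158 * sqrt(3) / 455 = -19.63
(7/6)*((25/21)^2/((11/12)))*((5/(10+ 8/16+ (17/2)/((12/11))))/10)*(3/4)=1250/33803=0.04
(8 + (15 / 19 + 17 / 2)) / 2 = 657 / 76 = 8.64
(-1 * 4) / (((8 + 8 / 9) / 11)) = -99 / 20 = -4.95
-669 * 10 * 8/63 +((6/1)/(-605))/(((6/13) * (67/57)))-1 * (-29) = -698474146/851235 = -820.54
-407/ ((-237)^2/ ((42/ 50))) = -2849/ 468075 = -0.01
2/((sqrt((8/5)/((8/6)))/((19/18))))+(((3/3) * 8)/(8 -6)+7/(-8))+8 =19 * sqrt(30)/54+89/8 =13.05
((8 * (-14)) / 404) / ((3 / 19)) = -532 / 303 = -1.76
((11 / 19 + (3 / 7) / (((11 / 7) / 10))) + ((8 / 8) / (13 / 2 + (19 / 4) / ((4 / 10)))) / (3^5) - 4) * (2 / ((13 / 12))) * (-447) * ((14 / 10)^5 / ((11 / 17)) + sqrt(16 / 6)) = 12344049232 * sqrt(6) / 32351319 + 35989075535896 / 7565146875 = 5691.85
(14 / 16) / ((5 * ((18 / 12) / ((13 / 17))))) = 91 / 1020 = 0.09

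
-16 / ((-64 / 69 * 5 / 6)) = 207 / 10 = 20.70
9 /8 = 1.12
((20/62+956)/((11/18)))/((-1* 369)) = -59292/13981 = -4.24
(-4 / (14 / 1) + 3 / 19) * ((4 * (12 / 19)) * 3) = -2448 / 2527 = -0.97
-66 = -66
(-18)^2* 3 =972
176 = 176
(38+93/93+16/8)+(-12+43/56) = 1667/56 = 29.77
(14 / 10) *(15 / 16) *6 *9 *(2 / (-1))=-141.75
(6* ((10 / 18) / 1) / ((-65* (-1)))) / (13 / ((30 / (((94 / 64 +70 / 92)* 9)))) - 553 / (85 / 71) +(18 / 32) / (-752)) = -47045120 / 415777532001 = -0.00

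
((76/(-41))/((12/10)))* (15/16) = -475/328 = -1.45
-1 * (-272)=272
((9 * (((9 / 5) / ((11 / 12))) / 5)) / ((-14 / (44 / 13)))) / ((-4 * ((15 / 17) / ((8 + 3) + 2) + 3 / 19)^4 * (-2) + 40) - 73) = 15495841021341096 / 598054293965841125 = 0.03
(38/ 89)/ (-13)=-38/ 1157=-0.03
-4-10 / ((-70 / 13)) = -15 / 7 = -2.14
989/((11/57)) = 56373/11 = 5124.82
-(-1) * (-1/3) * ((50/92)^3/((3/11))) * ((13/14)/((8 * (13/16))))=-171875/6132168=-0.03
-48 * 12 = -576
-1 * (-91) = 91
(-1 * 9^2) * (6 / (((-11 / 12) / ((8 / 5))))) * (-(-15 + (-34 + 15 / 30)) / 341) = 2262816 / 18755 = 120.65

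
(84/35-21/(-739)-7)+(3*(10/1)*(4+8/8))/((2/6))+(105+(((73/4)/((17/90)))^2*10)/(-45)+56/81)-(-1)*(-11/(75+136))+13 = -55130651843311/36501419610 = -1510.37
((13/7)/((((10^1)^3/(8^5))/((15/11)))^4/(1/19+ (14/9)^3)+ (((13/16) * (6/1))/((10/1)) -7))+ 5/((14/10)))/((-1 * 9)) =-743078713125428029535/2035049864186471051913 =-0.37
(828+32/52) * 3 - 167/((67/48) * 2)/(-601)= 2485.95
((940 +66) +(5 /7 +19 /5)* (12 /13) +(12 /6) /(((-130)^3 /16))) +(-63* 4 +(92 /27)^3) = 30184535204926 /37838107125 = 797.73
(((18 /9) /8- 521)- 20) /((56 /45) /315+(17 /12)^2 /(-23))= 402966900 /62081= 6490.99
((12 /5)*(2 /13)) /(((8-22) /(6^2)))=-432 /455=-0.95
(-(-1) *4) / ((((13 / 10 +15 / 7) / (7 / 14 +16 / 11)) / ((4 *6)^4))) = 1997291520 / 2651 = 753410.61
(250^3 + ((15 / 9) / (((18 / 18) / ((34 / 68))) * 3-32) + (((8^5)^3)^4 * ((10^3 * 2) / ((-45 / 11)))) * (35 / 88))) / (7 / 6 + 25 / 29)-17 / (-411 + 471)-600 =-13480852441150268990692259348832219785232841811474380321643571 / 91780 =-146882244946069612014515800000000000000000000000000000000.00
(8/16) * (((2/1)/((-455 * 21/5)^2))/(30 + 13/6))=0.00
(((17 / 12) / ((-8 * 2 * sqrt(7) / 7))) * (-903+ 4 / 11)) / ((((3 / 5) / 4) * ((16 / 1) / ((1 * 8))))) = 843965 * sqrt(7) / 3168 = 704.84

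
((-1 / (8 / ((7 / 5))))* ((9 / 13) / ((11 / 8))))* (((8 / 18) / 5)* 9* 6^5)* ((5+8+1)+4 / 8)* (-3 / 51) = 28413504 / 60775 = 467.52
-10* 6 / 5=-12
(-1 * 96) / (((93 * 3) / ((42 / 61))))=-448 / 1891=-0.24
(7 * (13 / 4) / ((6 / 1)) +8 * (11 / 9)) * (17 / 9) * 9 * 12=16609 / 6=2768.17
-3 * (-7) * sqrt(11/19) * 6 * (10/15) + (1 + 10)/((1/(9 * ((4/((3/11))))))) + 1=84 * sqrt(209)/19 + 1453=1516.91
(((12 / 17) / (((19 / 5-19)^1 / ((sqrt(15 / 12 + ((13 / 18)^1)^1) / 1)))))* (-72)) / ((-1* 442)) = -90* sqrt(71) / 71383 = -0.01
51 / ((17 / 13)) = 39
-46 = -46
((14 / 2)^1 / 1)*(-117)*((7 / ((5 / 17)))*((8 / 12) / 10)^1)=-1299.48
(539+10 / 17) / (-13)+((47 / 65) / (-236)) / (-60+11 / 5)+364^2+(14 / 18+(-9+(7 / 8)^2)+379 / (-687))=3872501632261139 / 29238236352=132446.48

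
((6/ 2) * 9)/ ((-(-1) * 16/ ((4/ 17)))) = 27/ 68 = 0.40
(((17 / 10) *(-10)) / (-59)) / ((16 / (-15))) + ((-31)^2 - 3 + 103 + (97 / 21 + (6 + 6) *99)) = 44670389 / 19824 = 2253.35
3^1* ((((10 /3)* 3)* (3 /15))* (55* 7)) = 2310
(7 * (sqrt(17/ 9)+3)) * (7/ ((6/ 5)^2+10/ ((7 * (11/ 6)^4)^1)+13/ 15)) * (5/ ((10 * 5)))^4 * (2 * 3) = 0.05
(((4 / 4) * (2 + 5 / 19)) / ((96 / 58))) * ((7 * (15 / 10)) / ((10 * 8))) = 8729 / 48640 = 0.18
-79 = -79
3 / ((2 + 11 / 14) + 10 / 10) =42 / 53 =0.79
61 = 61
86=86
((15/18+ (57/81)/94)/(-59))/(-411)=1067/30771981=0.00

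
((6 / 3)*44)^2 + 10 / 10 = 7745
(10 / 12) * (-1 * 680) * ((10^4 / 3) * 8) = -136000000 / 9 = -15111111.11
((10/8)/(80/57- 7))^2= 0.05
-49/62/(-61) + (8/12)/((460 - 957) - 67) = 9418/799893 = 0.01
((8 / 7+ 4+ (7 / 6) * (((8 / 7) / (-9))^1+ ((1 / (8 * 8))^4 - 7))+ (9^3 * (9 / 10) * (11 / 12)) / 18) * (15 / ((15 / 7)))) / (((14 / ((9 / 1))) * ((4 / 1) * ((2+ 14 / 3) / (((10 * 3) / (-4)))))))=-2876686473687 / 75161927680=-38.27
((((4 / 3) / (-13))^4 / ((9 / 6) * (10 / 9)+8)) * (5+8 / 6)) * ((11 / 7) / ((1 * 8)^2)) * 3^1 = 836 / 156542841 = 0.00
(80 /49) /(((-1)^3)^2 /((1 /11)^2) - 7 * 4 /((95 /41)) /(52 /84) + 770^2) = 98800 /35885484523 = 0.00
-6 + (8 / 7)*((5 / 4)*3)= -12 / 7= -1.71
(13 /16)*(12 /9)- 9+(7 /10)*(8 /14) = -451 /60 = -7.52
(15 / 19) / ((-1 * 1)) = -15 / 19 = -0.79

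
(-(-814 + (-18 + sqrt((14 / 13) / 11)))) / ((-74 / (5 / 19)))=-2080 / 703 + 5 *sqrt(2002) / 201058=-2.96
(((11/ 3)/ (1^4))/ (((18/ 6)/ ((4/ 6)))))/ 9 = 22/ 243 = 0.09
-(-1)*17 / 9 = 17 / 9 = 1.89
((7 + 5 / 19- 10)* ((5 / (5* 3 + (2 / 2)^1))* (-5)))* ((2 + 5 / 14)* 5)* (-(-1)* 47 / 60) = 168025 / 4256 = 39.48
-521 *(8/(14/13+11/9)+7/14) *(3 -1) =-1115461/269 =-4146.70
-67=-67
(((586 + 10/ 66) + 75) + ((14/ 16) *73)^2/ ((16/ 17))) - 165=4831.17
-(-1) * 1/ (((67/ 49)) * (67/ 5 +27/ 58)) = 14210/ 269407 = 0.05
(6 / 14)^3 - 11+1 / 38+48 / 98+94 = 83.59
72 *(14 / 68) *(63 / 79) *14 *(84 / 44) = 4667544 / 14773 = 315.95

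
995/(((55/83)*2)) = 16517/22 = 750.77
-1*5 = -5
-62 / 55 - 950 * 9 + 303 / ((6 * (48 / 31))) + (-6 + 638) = -7886.51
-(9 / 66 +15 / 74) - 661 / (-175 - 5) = 244187 / 73260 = 3.33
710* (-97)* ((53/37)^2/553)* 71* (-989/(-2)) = -6792137463385/757057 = -8971764.96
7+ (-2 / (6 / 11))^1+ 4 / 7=82 / 21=3.90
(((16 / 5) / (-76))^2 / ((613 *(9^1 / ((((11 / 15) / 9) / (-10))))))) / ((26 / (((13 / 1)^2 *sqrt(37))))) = -572 *sqrt(37) / 33608874375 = -0.00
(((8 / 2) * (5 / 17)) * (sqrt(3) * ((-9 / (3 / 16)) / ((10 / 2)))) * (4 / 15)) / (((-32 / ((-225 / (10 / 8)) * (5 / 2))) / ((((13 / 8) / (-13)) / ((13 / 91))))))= 630 * sqrt(3) / 17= 64.19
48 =48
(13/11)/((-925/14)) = -182/10175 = -0.02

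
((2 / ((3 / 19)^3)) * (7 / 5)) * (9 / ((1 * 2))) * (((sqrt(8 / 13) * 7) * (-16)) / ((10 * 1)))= -5377456 * sqrt(26) / 975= -28122.82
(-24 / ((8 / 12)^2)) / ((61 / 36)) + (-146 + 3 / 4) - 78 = -62249 / 244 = -255.12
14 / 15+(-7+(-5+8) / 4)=-319 / 60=-5.32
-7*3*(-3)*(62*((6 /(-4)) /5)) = -5859 /5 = -1171.80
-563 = -563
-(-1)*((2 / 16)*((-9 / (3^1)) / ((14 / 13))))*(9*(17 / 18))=-663 / 224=-2.96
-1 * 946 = -946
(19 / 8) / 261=19 / 2088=0.01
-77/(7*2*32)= -11/64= -0.17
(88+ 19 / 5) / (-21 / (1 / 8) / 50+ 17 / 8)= -18360 / 247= -74.33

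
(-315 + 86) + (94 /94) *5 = -224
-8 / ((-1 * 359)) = 8 / 359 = 0.02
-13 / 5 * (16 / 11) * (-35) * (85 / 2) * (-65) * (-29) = 116643800 / 11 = 10603981.82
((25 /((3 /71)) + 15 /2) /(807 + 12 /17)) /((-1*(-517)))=61115 /42593562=0.00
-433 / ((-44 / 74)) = 16021 / 22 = 728.23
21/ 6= 7/ 2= 3.50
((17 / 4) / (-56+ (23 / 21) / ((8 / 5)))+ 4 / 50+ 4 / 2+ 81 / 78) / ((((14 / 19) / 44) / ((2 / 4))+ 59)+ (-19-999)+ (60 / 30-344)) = -0.00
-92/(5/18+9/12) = -89.51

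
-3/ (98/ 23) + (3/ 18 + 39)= 5654/ 147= 38.46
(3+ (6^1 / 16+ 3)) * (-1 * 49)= -312.38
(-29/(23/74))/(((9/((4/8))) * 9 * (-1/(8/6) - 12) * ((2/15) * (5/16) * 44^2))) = 2146/3832191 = 0.00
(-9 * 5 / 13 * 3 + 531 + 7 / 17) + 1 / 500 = 57573721 / 110500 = 521.03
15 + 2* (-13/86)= 632/43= 14.70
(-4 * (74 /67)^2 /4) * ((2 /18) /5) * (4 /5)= -0.02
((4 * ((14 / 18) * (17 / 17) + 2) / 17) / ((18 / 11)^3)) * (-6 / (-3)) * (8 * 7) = 1863400 / 111537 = 16.71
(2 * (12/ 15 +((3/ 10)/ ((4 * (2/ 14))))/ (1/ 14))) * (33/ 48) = 1793/ 160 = 11.21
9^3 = 729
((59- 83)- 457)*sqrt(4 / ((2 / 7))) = -481*sqrt(14) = -1799.74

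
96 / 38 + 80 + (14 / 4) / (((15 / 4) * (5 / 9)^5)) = 29735678 / 296875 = 100.16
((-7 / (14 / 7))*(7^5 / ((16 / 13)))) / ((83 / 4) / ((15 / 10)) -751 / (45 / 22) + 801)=-68824665 / 644656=-106.76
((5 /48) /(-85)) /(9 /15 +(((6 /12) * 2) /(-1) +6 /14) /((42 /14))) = -35 /11696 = -0.00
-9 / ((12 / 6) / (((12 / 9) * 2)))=-12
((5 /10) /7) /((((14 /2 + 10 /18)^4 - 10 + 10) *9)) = 729 /299339264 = 0.00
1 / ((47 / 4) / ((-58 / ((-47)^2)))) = -232 / 103823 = -0.00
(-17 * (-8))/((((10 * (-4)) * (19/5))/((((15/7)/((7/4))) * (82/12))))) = -7.49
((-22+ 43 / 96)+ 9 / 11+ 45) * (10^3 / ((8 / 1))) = 3203125 / 1056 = 3033.26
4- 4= 0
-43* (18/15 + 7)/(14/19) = -33497/70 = -478.53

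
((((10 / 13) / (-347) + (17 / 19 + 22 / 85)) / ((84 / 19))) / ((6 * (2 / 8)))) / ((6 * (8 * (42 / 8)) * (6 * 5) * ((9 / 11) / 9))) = 92266273 / 365244843600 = 0.00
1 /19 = 0.05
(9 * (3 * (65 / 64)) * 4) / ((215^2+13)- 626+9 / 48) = 117 / 48653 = 0.00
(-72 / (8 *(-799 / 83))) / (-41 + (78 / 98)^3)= -0.02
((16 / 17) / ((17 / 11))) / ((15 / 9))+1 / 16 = 9893 / 23120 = 0.43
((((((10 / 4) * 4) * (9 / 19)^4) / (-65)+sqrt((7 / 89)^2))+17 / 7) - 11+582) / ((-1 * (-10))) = 605311367029 / 10554697790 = 57.35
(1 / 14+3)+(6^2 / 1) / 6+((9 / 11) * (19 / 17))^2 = 4850437 / 489566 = 9.91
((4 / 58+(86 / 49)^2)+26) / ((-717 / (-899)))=62918840 / 1721517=36.55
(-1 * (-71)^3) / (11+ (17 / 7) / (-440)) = 1102365880 / 33863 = 32553.70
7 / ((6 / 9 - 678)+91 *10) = 21 / 698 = 0.03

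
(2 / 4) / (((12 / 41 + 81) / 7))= 287 / 6666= 0.04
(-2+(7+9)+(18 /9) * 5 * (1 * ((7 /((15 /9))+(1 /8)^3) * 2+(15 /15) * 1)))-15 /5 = 13445 /128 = 105.04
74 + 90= 164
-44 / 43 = -1.02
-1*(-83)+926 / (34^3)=1631579 / 19652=83.02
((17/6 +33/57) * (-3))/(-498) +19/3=120241/18924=6.35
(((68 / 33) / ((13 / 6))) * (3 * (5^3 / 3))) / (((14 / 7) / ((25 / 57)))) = 26.07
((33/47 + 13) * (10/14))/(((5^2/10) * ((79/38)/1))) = 6992/3713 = 1.88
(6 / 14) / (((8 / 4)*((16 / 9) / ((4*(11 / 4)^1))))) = 1.33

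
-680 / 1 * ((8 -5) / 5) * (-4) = 1632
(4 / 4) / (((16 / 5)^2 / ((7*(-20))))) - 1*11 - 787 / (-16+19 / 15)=406561 / 14144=28.74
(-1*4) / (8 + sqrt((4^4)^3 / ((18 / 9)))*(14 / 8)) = 1 / 802814 - 224*sqrt(2) / 401407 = -0.00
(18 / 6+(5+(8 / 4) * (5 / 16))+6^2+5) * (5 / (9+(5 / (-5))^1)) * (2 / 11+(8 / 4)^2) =45655 / 352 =129.70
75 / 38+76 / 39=3.92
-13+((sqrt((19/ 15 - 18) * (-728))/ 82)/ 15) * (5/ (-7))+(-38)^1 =-51 - sqrt(685230)/ 12915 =-51.06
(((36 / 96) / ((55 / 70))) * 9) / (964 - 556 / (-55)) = 945 / 214304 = 0.00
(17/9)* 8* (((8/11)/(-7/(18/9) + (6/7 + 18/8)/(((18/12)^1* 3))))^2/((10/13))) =2772224/2106005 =1.32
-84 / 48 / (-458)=7 / 1832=0.00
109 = 109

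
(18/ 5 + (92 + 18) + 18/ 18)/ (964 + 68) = 191/ 1720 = 0.11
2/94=1/47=0.02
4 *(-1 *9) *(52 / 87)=-624 / 29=-21.52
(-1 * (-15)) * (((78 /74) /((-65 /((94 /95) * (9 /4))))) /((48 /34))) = -21573 /56240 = -0.38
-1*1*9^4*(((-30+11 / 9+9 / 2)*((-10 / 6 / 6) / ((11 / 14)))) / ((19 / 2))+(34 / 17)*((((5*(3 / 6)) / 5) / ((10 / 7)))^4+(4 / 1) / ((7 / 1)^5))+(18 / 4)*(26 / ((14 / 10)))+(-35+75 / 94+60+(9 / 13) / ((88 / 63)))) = -6569307048561026967 / 9036787760000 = -726951.57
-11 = -11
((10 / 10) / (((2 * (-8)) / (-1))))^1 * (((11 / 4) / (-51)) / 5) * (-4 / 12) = 11 / 48960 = 0.00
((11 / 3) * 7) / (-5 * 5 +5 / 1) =-77 / 60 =-1.28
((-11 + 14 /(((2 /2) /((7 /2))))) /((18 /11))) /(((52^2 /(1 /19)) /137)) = 1507 /24336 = 0.06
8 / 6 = 4 / 3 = 1.33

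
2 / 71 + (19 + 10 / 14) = 19.74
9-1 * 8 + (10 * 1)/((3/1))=13/3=4.33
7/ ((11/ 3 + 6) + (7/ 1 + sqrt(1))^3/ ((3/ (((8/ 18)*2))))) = 189/ 4357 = 0.04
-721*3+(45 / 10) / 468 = -224951 / 104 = -2162.99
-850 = -850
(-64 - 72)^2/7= 18496/7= 2642.29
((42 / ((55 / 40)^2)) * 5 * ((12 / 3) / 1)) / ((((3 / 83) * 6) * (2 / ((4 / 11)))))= 1487360 / 3993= 372.49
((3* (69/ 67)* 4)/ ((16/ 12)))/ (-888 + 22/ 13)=-8073/ 771974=-0.01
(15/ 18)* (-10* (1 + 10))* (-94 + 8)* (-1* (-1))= 23650/ 3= 7883.33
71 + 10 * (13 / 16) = 633 / 8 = 79.12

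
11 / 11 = 1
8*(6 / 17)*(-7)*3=-1008 / 17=-59.29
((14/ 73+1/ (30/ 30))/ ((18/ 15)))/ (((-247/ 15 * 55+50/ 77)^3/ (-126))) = 112601581785/ 667005578544843667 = 0.00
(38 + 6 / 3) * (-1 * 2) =-80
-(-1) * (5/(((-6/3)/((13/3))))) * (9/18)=-5.42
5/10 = 0.50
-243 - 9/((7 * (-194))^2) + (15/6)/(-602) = -9634999669/39649526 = -243.00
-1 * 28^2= -784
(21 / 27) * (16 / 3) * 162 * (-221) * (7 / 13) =-79968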